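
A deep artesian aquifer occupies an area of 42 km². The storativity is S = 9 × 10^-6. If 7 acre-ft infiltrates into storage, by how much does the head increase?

A = 42 km² = 4.2 × 10^7 m²
ΔV = 7 acre-ft = 8634 m³
Δh = ΔV / (S × A) = 8634 m³ / (9 × 10^-6 × 4.2 × 10^7 m²) = 22.84 m

Δh ≈ 22.8 m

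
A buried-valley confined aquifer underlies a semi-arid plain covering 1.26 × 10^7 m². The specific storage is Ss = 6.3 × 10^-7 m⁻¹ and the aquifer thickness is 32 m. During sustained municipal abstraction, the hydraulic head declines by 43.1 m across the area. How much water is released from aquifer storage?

S = Ss × b = 6.3 × 10^-7 m⁻¹ × 32 m = 2.016 × 10^-5
ΔV = S × A × Δh = 2.016 × 10^-5 × 1.26 × 10^7 m² × 43.1 m = 10950 m³

ΔV ≈ 10900 m³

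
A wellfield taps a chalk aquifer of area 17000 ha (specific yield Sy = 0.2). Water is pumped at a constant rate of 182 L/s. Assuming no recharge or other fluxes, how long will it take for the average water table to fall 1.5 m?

t ≈ 3240 days

A = 17000 ha = 1.7 × 10^8 m²
ΔV = Sy × A × Δh = 0.2 × 1.7 × 10^8 × 1.5 = 5.1 × 10^7 m³
Q = 182 L/s = 15720 m³/d
t = ΔV / Q = 5.1 × 10^7 m³ / 15720 m³/d = 3243 d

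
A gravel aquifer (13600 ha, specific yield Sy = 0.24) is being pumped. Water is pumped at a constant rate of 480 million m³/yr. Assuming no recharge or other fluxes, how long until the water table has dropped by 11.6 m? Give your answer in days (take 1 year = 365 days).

t ≈ 288 days

A = 13600 ha = 1.36 × 10^8 m²
ΔV = Sy × A × Δh = 0.24 × 1.36 × 10^8 × 11.6 = 3.786 × 10^8 m³
Q = 480 million m³/yr = 1.315 × 10^6 m³/d
t = ΔV / Q = 3.786 × 10^8 m³ / 1.315 × 10^6 m³/d = 287.9 d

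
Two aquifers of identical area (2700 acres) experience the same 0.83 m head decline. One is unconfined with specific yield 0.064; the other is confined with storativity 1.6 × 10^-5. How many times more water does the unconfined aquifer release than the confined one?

ΔV_u / ΔV_c ≈ 4000

A = 2700 acres = 1.093 × 10^7 m²
Unconfined: ΔV_u = Sy × A × Δh = 0.064 × 1.093 × 10^7 × 0.83 = 5.804 × 10^5 m³
Confined: ΔV_c = S × A × Δh = 1.6 × 10^-5 × 1.093 × 10^7 × 0.83 = 145.1 m³
Ratio = ΔV_u / ΔV_c = Sy / S = 0.064 / 1.6 × 10^-5 = 4000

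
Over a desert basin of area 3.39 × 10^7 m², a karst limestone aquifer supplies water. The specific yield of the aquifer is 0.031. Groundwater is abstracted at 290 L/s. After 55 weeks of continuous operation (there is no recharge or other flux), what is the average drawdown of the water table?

Δh ≈ 9.18 m

Q = 290 L/s = 25060 m³/d
t = 55 weeks = 385 d
ΔV = Q × t = 25060 m³/d × 385 d = 9.647 × 10^6 m³
Δh = ΔV / (Sy × A) = 9.647 × 10^6 / (0.031 × 3.39 × 10^7) = 9.179 m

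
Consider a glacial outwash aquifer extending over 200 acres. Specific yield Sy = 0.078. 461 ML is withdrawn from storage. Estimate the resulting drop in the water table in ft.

Δh ≈ 24 ft

A = 200 acres = 8.094 × 10^5 m²
ΔV = 461 ML = 4.61 × 10^5 m³
Δh = ΔV / (Sy × A) = 4.61 × 10^5 m³ / (0.078 × 8.094 × 10^5 m²) = 7.302 m
Δh = 7.302 m = 23.96 ft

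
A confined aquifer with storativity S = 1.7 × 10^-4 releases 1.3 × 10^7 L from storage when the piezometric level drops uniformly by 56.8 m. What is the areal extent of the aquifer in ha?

ΔV = 1.3 × 10^7 L = 13000 m³
A = ΔV / (S × Δh) = 13000 / (1.7 × 10^-4 × 56.8) = 1.346 × 10^6 m²
A = 1.346 × 10^6 m² = 134.6 ha

A ≈ 135 ha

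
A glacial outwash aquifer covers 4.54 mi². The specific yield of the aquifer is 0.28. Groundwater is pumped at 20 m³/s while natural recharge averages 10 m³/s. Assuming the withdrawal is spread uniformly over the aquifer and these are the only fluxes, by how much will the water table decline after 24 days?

A = 4.54 mi² = 1.176 × 10^7 m²
Net abstraction = 20 − 10 = 10 m³/s
Q_net = 10 m³/s = 8.64 × 10^5 m³/d
ΔV = Q × t = 8.64 × 10^5 m³/d × 24 d = 2.074 × 10^7 m³
Δh = ΔV / (Sy × A) = 2.074 × 10^7 / (0.28 × 1.176 × 10^7) = 6.298 m

Δh ≈ 6.3 m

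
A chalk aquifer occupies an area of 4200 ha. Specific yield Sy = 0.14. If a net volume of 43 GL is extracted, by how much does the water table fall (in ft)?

Δh ≈ 24 ft

A = 4200 ha = 4.2 × 10^7 m²
ΔV = 43 GL = 4.3 × 10^7 m³
Δh = ΔV / (Sy × A) = 4.3 × 10^7 m³ / (0.14 × 4.2 × 10^7 m²) = 7.313 m
Δh = 7.313 m = 23.99 ft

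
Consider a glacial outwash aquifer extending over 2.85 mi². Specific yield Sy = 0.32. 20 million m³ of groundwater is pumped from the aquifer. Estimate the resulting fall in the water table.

Δh ≈ 8.47 m

A = 2.85 mi² = 7.381 × 10^6 m²
ΔV = 20 million m³ = 2 × 10^7 m³
Δh = ΔV / (Sy × A) = 2 × 10^7 m³ / (0.32 × 7.381 × 10^6 m²) = 8.467 m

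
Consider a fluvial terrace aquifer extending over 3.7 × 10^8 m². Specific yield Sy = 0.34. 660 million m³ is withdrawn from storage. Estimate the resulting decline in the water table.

ΔV = 660 million m³ = 6.6 × 10^8 m³
Δh = ΔV / (Sy × A) = 6.6 × 10^8 m³ / (0.34 × 3.7 × 10^8 m²) = 5.246 m

Δh ≈ 5.25 m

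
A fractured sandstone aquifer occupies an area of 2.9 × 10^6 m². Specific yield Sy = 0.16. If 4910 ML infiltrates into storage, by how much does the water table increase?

Δh ≈ 10.6 m

ΔV = 4910 ML = 4.91 × 10^6 m³
Δh = ΔV / (Sy × A) = 4.91 × 10^6 m³ / (0.16 × 2.9 × 10^6 m²) = 10.58 m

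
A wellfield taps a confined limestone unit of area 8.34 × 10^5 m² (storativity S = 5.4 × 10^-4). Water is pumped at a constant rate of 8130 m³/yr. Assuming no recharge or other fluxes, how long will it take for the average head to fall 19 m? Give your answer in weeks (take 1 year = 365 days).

t ≈ 54.9 weeks

ΔV = S × A × Δh = 5.4 × 10^-4 × 8.34 × 10^5 × 19 = 8557 m³
Q = 8130 m³/yr = 22.27 m³/d
t = ΔV / Q = 8557 m³ / 22.27 m³/d = 384.2 d
t = 384.2 d ≈ 54.88 weeks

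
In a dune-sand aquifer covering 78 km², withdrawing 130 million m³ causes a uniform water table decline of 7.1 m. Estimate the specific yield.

A = 78 km² = 7.8 × 10^7 m²
ΔV = 130 million m³ = 1.3 × 10^8 m³
Sy = ΔV / (A × Δh) = 1.3 × 10^8 m³ / (7.8 × 10^7 m² × 7.1 m) = 0.2347

Sy ≈ 0.23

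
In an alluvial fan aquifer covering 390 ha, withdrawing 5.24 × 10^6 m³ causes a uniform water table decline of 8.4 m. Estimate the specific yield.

Sy ≈ 0.16

A = 390 ha = 3.9 × 10^6 m²
Sy = ΔV / (A × Δh) = 5.24 × 10^6 m³ / (3.9 × 10^6 m² × 8.4 m) = 0.16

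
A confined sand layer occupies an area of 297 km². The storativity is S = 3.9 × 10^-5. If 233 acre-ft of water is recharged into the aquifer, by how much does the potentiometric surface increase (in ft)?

Δh ≈ 81.4 ft

A = 297 km² = 2.97 × 10^8 m²
ΔV = 233 acre-ft = 2.874 × 10^5 m³
Δh = ΔV / (S × A) = 2.874 × 10^5 m³ / (3.9 × 10^-5 × 2.97 × 10^8 m²) = 24.81 m
Δh = 24.81 m = 81.41 ft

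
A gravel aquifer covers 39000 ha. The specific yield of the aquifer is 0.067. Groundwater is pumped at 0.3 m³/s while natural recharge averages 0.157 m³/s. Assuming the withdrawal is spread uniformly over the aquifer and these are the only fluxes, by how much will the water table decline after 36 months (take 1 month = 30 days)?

A = 39000 ha = 3.9 × 10^8 m²
Net abstraction = 0.3 − 0.157 = 0.143 m³/s
Q_net = 0.143 m³/s = 12360 m³/d
t = 36 months = 1080 d
ΔV = Q × t = 12360 m³/d × 1080 d = 1.334 × 10^7 m³
Δh = ΔV / (Sy × A) = 1.334 × 10^7 / (0.067 × 3.9 × 10^8) = 0.5107 m

Δh ≈ 0.511 m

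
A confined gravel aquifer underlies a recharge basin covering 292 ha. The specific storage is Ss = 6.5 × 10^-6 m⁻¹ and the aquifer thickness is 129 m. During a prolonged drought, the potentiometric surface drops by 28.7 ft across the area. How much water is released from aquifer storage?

ΔV ≈ 21400 m³

S = Ss × b = 6.5 × 10^-6 m⁻¹ × 129 m = 8.385 × 10^-4
A = 292 ha = 2.92 × 10^6 m²
Δh = 28.7 ft = 8.748 m
ΔV = S × A × Δh = 8.385 × 10^-4 × 2.92 × 10^6 m² × 8.748 m = 21420 m³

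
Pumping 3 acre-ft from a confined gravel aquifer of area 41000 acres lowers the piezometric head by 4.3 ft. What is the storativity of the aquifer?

S ≈ 1.7 × 10^-5

A = 41000 acres = 1.659 × 10^8 m²
Δh = 4.3 ft = 1.311 m
ΔV = 3 acre-ft = 3700 m³
S = ΔV / (A × Δh) = 3700 m³ / (1.659 × 10^8 m² × 1.311 m) = 1.702 × 10^-5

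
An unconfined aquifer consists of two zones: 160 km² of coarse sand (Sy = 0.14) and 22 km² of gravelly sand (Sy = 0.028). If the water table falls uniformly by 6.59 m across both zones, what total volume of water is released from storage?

ΔV ≈ 1.52 × 10^8 m³

A₁ = 160 km² = 1.6 × 10^8 m²; A₂ = 22 km² = 2.2 × 10^7 m²
ΔV₁ = 0.14 × 1.6 × 10^8 × 6.59 = 1.476 × 10^8 m³
ΔV₂ = 0.028 × 2.2 × 10^7 × 6.59 = 4.059 × 10^6 m³
ΔV = ΔV₁ + ΔV₂ = 1.517 × 10^8 m³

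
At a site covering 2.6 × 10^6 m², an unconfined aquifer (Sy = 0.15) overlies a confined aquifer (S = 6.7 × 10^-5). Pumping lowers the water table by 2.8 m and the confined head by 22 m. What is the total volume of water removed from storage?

Unconfined: ΔV_u = Sy × A × Δh_u = 0.15 × 2.6 × 10^6 × 2.8 = 1.092 × 10^6 m³
Confined: ΔV_c = S × A × Δh_c = 6.7 × 10^-5 × 2.6 × 10^6 × 22 = 3832 m³
Total ΔV = 1.092 × 10^6 + 3832 = 1.096 × 10^6 m³

ΔV ≈ 1.1 × 10^6 m³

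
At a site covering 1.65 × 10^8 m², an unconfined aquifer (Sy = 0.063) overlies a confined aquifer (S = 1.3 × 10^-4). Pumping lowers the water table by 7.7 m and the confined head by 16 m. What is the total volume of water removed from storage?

ΔV ≈ 8.04 × 10^7 m³

Unconfined: ΔV_u = Sy × A × Δh_u = 0.063 × 1.65 × 10^8 × 7.7 = 8.004 × 10^7 m³
Confined: ΔV_c = S × A × Δh_c = 1.3 × 10^-4 × 1.65 × 10^8 × 16 = 3.432 × 10^5 m³
Total ΔV = 8.004 × 10^7 + 3.432 × 10^5 = 8.038 × 10^7 m³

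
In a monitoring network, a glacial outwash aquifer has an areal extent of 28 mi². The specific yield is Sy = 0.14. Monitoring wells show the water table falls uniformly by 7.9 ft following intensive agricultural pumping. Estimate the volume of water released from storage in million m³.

A = 28 mi² = 7.252 × 10^7 m²
Δh = 7.9 ft = 2.408 m
ΔV = Sy × A × Δh = 0.14 × 7.252 × 10^7 m² × 2.408 m = 2.445 × 10^7 m³
ΔV = 2.445 × 10^7 m³ = 24.45 million m³

ΔV ≈ 24.4 million m³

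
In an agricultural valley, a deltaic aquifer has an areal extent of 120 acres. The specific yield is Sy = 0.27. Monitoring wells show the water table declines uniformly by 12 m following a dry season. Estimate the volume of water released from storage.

ΔV ≈ 1.57 × 10^6 m³

A = 120 acres = 4.856 × 10^5 m²
ΔV = Sy × A × Δh = 0.27 × 4.856 × 10^5 m² × 12 m = 1.573 × 10^6 m³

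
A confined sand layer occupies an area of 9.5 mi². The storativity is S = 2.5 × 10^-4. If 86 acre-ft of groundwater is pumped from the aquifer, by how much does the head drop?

A = 9.5 mi² = 2.46 × 10^7 m²
ΔV = 86 acre-ft = 1.061 × 10^5 m³
Δh = ΔV / (S × A) = 1.061 × 10^5 m³ / (2.5 × 10^-4 × 2.46 × 10^7 m²) = 17.25 m

Δh ≈ 17.2 m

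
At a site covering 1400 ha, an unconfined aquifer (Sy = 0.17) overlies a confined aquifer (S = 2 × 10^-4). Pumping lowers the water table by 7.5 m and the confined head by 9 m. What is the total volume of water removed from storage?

ΔV ≈ 1.79 × 10^7 m³

A = 1400 ha = 1.4 × 10^7 m²
Unconfined: ΔV_u = Sy × A × Δh_u = 0.17 × 1.4 × 10^7 × 7.5 = 1.785 × 10^7 m³
Confined: ΔV_c = S × A × Δh_c = 2 × 10^-4 × 1.4 × 10^7 × 9 = 25200 m³
Total ΔV = 1.785 × 10^7 + 25200 = 1.788 × 10^7 m³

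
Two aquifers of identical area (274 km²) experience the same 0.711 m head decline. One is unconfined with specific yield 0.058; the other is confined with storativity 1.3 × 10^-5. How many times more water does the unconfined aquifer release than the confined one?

ΔV_u / ΔV_c ≈ 4460

A = 274 km² = 2.74 × 10^8 m²
Unconfined: ΔV_u = Sy × A × Δh = 0.058 × 2.74 × 10^8 × 0.711 = 1.13 × 10^7 m³
Confined: ΔV_c = S × A × Δh = 1.3 × 10^-5 × 2.74 × 10^8 × 0.711 = 2533 m³
Ratio = ΔV_u / ΔV_c = Sy / S = 0.058 / 1.3 × 10^-5 = 4462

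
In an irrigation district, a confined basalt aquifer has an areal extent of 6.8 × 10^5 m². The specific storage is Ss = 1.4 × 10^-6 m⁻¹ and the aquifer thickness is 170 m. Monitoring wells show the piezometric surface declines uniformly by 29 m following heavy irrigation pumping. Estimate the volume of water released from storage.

ΔV ≈ 4690 m³

S = Ss × b = 1.4 × 10^-6 m⁻¹ × 170 m = 2.38 × 10^-4
ΔV = S × A × Δh = 2.38 × 10^-4 × 6.8 × 10^5 m² × 29 m = 4693 m³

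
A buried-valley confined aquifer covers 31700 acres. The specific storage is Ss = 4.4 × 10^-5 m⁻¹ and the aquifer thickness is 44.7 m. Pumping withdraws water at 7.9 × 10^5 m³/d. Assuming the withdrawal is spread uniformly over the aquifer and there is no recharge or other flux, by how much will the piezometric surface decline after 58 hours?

Δh ≈ 7.57 m

S = Ss × b = 4.4 × 10^-5 m⁻¹ × 44.7 m = 1.967 × 10^-3
A = 31700 acres = 1.283 × 10^8 m²
t = 58 hours = 2.417 d
ΔV = Q × t = 7.9 × 10^5 m³/d × 2.417 d = 1.909 × 10^6 m³
Δh = ΔV / (S × A) = 1.909 × 10^6 / (0.001967 × 1.283 × 10^8) = 7.567 m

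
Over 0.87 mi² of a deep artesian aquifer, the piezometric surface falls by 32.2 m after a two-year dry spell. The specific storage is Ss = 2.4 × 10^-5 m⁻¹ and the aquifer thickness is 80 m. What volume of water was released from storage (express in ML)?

S = Ss × b = 2.4 × 10^-5 m⁻¹ × 80 m = 1.92 × 10^-3
A = 0.87 mi² = 2.253 × 10^6 m²
ΔV = S × A × Δh = 0.00192 × 2.253 × 10^6 m² × 32.2 m = 1.393 × 10^5 m³
ΔV = 1.393 × 10^5 m³ = 139.3 ML

ΔV ≈ 139 ML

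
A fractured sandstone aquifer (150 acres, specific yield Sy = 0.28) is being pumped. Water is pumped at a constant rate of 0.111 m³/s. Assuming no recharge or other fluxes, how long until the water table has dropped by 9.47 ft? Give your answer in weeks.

t ≈ 7.31 weeks

A = 150 acres = 6.07 × 10^5 m²
Δh = 9.47 ft = 2.886 m
ΔV = Sy × A × Δh = 0.28 × 6.07 × 10^5 × 2.886 = 4.906 × 10^5 m³
Q = 0.111 m³/s = 9590 m³/d
t = ΔV / Q = 4.906 × 10^5 m³ / 9590 m³/d = 51.16 d
t = 51.16 d ≈ 7.308 weeks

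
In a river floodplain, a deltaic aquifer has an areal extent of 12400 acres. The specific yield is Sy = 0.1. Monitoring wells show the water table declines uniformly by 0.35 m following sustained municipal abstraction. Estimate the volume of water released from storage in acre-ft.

ΔV ≈ 1420 acre-ft

A = 12400 acres = 5.018 × 10^7 m²
ΔV = Sy × A × Δh = 0.1 × 5.018 × 10^7 m² × 0.35 m = 1.756 × 10^6 m³
ΔV = 1.756 × 10^6 m³ = 1424 acre-ft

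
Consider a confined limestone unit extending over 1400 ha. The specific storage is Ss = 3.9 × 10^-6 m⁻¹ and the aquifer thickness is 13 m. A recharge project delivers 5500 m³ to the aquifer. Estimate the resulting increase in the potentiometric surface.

Δh ≈ 7.75 m

S = Ss × b = 3.9 × 10^-6 m⁻¹ × 13 m = 5.07 × 10^-5
A = 1400 ha = 1.4 × 10^7 m²
Δh = ΔV / (S × A) = 5500 m³ / (5.07 × 10^-5 × 1.4 × 10^7 m²) = 7.749 m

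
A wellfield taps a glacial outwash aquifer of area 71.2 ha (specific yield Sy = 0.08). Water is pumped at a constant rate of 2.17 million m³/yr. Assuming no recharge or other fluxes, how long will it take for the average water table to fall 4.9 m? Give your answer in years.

A = 71.2 ha = 7.12 × 10^5 m²
ΔV = Sy × A × Δh = 0.08 × 7.12 × 10^5 × 4.9 = 2.791 × 10^5 m³
Q = 2.17 million m³/yr = 5945 m³/d
t = ΔV / Q = 2.791 × 10^5 m³ / 5945 m³/d = 46.95 d
t = 46.95 d ≈ 0.1286 years

t ≈ 0.129 years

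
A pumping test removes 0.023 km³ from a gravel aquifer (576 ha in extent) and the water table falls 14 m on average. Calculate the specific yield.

Sy ≈ 0.29

A = 576 ha = 5.76 × 10^6 m²
ΔV = 0.023 km³ = 2.3 × 10^7 m³
Sy = ΔV / (A × Δh) = 2.3 × 10^7 m³ / (5.76 × 10^6 m² × 14 m) = 0.2852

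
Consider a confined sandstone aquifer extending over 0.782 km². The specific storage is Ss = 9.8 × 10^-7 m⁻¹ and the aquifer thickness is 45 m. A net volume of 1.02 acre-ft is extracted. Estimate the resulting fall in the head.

S = Ss × b = 9.8 × 10^-7 m⁻¹ × 45 m = 4.41 × 10^-5
A = 0.782 km² = 7.82 × 10^5 m²
ΔV = 1.02 acre-ft = 1258 m³
Δh = ΔV / (S × A) = 1258 m³ / (4.41 × 10^-5 × 7.82 × 10^5 m²) = 36.48 m

Δh ≈ 36.5 m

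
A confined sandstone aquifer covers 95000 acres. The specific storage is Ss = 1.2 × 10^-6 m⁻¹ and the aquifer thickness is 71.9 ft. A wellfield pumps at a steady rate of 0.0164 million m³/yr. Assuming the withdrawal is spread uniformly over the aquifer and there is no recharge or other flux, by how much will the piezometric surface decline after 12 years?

b = 71.9 ft = 21.92 m
S = Ss × b = 1.2 × 10^-6 m⁻¹ × 21.92 m = 2.63 × 10^-5
A = 95000 acres = 3.845 × 10^8 m²
Q = 0.0164 million m³/yr = 44.93 m³/d
t = 12 years = 4380 d
ΔV = Q × t = 44.93 m³/d × 4380 d = 1.968 × 10^5 m³
Δh = ΔV / (S × A) = 1.968 × 10^5 / (2.63 × 10^-5 × 3.845 × 10^8) = 19.47 m

Δh ≈ 19.5 m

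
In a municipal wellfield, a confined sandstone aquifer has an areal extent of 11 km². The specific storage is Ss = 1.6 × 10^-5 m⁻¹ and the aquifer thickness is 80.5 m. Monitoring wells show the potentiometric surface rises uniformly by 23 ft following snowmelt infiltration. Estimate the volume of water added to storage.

S = Ss × b = 1.6 × 10^-5 m⁻¹ × 80.5 m = 1.288 × 10^-3
A = 11 km² = 1.1 × 10^7 m²
Δh = 23 ft = 7.01 m
ΔV = S × A × Δh = 0.001288 × 1.1 × 10^7 m² × 7.01 m = 99320 m³

ΔV ≈ 99300 m³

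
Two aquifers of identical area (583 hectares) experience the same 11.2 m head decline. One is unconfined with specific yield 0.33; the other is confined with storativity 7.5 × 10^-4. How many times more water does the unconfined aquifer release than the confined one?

ΔV_u / ΔV_c ≈ 440

A = 583 hectares = 5.83 × 10^6 m²
Unconfined: ΔV_u = Sy × A × Δh = 0.33 × 5.83 × 10^6 × 11.2 = 2.155 × 10^7 m³
Confined: ΔV_c = S × A × Δh = 7.5 × 10^-4 × 5.83 × 10^6 × 11.2 = 48970 m³
Ratio = ΔV_u / ΔV_c = Sy / S = 0.33 / 7.5 × 10^-4 = 440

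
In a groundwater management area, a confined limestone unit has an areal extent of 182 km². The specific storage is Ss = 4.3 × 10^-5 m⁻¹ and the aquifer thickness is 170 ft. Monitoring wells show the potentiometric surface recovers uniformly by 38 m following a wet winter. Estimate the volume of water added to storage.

b = 170 ft = 51.82 m
S = Ss × b = 4.3 × 10^-5 m⁻¹ × 51.82 m = 2.228 × 10^-3
A = 182 km² = 1.82 × 10^8 m²
ΔV = S × A × Δh = 0.002228 × 1.82 × 10^8 m² × 38 m = 1.541 × 10^7 m³

ΔV ≈ 1.54 × 10^7 m³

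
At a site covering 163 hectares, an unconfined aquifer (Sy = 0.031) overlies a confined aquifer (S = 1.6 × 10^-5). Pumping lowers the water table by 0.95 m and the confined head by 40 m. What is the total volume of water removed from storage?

ΔV ≈ 49000 m³

A = 163 hectares = 1.63 × 10^6 m²
Unconfined: ΔV_u = Sy × A × Δh_u = 0.031 × 1.63 × 10^6 × 0.95 = 48000 m³
Confined: ΔV_c = S × A × Δh_c = 1.6 × 10^-5 × 1.63 × 10^6 × 40 = 1043 m³
Total ΔV = 48000 + 1043 = 49050 m³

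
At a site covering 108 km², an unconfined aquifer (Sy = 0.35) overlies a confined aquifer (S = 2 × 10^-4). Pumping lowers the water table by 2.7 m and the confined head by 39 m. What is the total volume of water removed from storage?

ΔV ≈ 1.03 × 10^8 m³

A = 108 km² = 1.08 × 10^8 m²
Unconfined: ΔV_u = Sy × A × Δh_u = 0.35 × 1.08 × 10^8 × 2.7 = 1.021 × 10^8 m³
Confined: ΔV_c = S × A × Δh_c = 2 × 10^-4 × 1.08 × 10^8 × 39 = 8.424 × 10^5 m³
Total ΔV = 1.021 × 10^8 + 8.424 × 10^5 = 1.029 × 10^8 m³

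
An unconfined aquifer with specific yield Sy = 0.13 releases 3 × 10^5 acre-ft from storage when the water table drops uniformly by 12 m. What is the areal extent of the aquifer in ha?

ΔV = 3 × 10^5 acre-ft = 3.7 × 10^8 m³
A = ΔV / (Sy × Δh) = 3.7 × 10^8 / (0.13 × 12) = 2.372 × 10^8 m²
A = 2.372 × 10^8 m² = 23720 ha

A ≈ 23700 ha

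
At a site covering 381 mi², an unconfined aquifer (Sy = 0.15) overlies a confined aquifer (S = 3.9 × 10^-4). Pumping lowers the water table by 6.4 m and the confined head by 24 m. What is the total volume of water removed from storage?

A = 381 mi² = 9.868 × 10^8 m²
Unconfined: ΔV_u = Sy × A × Δh_u = 0.15 × 9.868 × 10^8 × 6.4 = 9.473 × 10^8 m³
Confined: ΔV_c = S × A × Δh_c = 3.9 × 10^-4 × 9.868 × 10^8 × 24 = 9.236 × 10^6 m³
Total ΔV = 9.473 × 10^8 + 9.236 × 10^6 = 9.566 × 10^8 m³

ΔV ≈ 9.57 × 10^8 m³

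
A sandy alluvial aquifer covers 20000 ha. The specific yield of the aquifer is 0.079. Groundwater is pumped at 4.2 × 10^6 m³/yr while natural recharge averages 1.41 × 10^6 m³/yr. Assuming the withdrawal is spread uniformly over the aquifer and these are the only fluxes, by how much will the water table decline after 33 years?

Δh ≈ 5.83 m

A = 20000 ha = 2 × 10^8 m²
Net abstraction = 4.2 × 10^6 − 1.41 × 10^6 = 2.79 × 10^6 m³/yr
Q_net = 2.79 × 10^6 m³/yr = 7644 m³/d
t = 33 years = 12040 d
ΔV = Q × t = 7644 m³/d × 12040 d = 9.207 × 10^7 m³
Δh = ΔV / (Sy × A) = 9.207 × 10^7 / (0.079 × 2 × 10^8) = 5.827 m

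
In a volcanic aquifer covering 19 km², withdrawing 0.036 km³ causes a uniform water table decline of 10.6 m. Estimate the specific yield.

A = 19 km² = 1.9 × 10^7 m²
ΔV = 0.036 km³ = 3.6 × 10^7 m³
Sy = ΔV / (A × Δh) = 3.6 × 10^7 m³ / (1.9 × 10^7 m² × 10.6 m) = 0.1787

Sy ≈ 0.18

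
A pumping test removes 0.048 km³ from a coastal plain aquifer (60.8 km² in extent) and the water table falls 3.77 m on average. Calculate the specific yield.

A = 60.8 km² = 6.08 × 10^7 m²
ΔV = 0.048 km³ = 4.8 × 10^7 m³
Sy = ΔV / (A × Δh) = 4.8 × 10^7 m³ / (6.08 × 10^7 m² × 3.77 m) = 0.2094

Sy ≈ 0.21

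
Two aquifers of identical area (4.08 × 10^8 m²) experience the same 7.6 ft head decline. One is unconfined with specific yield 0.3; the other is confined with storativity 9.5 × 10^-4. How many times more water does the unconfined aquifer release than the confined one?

Δh = 7.6 ft = 2.316 m
Unconfined: ΔV_u = Sy × A × Δh = 0.3 × 4.08 × 10^8 × 2.316 = 2.835 × 10^8 m³
Confined: ΔV_c = S × A × Δh = 9.5 × 10^-4 × 4.08 × 10^8 × 2.316 = 8.979 × 10^5 m³
Ratio = ΔV_u / ΔV_c = Sy / S = 0.3 / 9.5 × 10^-4 = 315.8

ΔV_u / ΔV_c ≈ 316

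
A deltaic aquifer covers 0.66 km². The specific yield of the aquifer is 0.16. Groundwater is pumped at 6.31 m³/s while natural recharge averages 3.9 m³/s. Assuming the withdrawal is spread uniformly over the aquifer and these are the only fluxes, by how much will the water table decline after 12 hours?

A = 0.66 km² = 6.6 × 10^5 m²
Net abstraction = 6.31 − 3.9 = 2.41 m³/s
Q_net = 2.41 m³/s = 2.082 × 10^5 m³/d
t = 12 hours = 0.5 d
ΔV = Q × t = 2.082 × 10^5 m³/d × 0.5 d = 1.041 × 10^5 m³
Δh = ΔV / (Sy × A) = 1.041 × 10^5 / (0.16 × 6.6 × 10^5) = 0.9859 m

Δh ≈ 0.986 m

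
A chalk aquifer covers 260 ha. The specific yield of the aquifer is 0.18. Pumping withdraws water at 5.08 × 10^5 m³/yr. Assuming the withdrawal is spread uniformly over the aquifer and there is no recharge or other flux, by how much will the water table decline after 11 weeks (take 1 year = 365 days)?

Δh ≈ 0.229 m

A = 260 ha = 2.6 × 10^6 m²
Q = 5.08 × 10^5 m³/yr = 1392 m³/d
t = 11 weeks = 77 d
ΔV = Q × t = 1392 m³/d × 77 d = 1.072 × 10^5 m³
Δh = ΔV / (Sy × A) = 1.072 × 10^5 / (0.18 × 2.6 × 10^6) = 0.229 m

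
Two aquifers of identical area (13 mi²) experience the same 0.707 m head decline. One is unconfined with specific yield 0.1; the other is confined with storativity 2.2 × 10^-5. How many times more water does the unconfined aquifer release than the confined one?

ΔV_u / ΔV_c ≈ 4550

A = 13 mi² = 3.367 × 10^7 m²
Unconfined: ΔV_u = Sy × A × Δh = 0.1 × 3.367 × 10^7 × 0.707 = 2.38 × 10^6 m³
Confined: ΔV_c = S × A × Δh = 2.2 × 10^-5 × 3.367 × 10^7 × 0.707 = 523.7 m³
Ratio = ΔV_u / ΔV_c = Sy / S = 0.1 / 2.2 × 10^-5 = 4545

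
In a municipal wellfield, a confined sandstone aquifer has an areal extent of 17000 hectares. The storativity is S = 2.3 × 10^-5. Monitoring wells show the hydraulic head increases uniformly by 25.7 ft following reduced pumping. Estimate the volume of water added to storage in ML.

A = 17000 hectares = 1.7 × 10^8 m²
Δh = 25.7 ft = 7.833 m
ΔV = S × A × Δh = 2.3 × 10^-5 × 1.7 × 10^8 m² × 7.833 m = 30630 m³
ΔV = 30630 m³ = 30.63 ML

ΔV ≈ 30.6 ML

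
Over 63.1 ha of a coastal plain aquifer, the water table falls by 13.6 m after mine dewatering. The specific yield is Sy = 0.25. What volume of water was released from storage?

ΔV ≈ 2.15 × 10^6 m³

A = 63.1 ha = 6.31 × 10^5 m²
ΔV = Sy × A × Δh = 0.25 × 6.31 × 10^5 m² × 13.6 m = 2.145 × 10^6 m³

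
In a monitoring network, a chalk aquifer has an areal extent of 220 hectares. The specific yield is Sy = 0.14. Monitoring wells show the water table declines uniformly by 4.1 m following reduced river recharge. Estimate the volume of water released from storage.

ΔV ≈ 1.26 × 10^6 m³

A = 220 hectares = 2.2 × 10^6 m²
ΔV = Sy × A × Δh = 0.14 × 2.2 × 10^6 m² × 4.1 m = 1.263 × 10^6 m³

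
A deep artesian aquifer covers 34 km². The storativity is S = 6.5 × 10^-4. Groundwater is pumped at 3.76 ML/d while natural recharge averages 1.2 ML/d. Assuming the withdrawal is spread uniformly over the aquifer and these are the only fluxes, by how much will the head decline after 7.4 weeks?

Δh ≈ 6 m

A = 34 km² = 3.4 × 10^7 m²
Net abstraction = 3.76 − 1.2 = 2.56 ML/d
Q_net = 2.56 ML/d = 2560 m³/d
t = 7.4 weeks = 51.8 d
ΔV = Q × t = 2560 m³/d × 51.8 d = 1.326 × 10^5 m³
Δh = ΔV / (S × A) = 1.326 × 10^5 / (6.5 × 10^-4 × 3.4 × 10^7) = 6 m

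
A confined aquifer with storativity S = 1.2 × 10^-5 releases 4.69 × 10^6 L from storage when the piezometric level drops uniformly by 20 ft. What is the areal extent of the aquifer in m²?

A ≈ 6.41 × 10^7 m²

Δh = 20 ft = 6.096 m
ΔV = 4.69 × 10^6 L = 4690 m³
A = ΔV / (S × Δh) = 4690 / (1.2 × 10^-5 × 6.096) = 6.411 × 10^7 m²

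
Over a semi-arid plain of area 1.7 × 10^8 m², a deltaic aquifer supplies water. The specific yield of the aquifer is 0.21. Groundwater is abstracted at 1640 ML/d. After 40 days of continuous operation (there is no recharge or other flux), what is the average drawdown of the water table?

Δh ≈ 1.84 m

Q = 1640 ML/d = 1.64 × 10^6 m³/d
ΔV = Q × t = 1.64 × 10^6 m³/d × 40 d = 6.56 × 10^7 m³
Δh = ΔV / (Sy × A) = 6.56 × 10^7 / (0.21 × 1.7 × 10^8) = 1.838 m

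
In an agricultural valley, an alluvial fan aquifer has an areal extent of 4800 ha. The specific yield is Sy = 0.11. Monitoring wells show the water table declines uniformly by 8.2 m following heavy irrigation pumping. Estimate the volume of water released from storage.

ΔV ≈ 4.33 × 10^7 m³

A = 4800 ha = 4.8 × 10^7 m²
ΔV = Sy × A × Δh = 0.11 × 4.8 × 10^7 m² × 8.2 m = 4.33 × 10^7 m³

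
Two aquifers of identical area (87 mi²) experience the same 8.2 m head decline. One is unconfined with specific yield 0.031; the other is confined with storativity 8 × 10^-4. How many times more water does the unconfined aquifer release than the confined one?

A = 87 mi² = 2.253 × 10^8 m²
Unconfined: ΔV_u = Sy × A × Δh = 0.031 × 2.253 × 10^8 × 8.2 = 5.728 × 10^7 m³
Confined: ΔV_c = S × A × Δh = 8 × 10^-4 × 2.253 × 10^8 × 8.2 = 1.478 × 10^6 m³
Ratio = ΔV_u / ΔV_c = Sy / S = 0.031 / 8 × 10^-4 = 38.75

ΔV_u / ΔV_c ≈ 38.8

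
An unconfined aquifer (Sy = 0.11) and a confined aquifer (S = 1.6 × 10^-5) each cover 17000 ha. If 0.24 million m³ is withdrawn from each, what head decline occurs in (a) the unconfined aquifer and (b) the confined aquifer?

Δh_u ≈ 0.0128 m; Δh_c ≈ 88.2 m

A = 17000 ha = 1.7 × 10^8 m²
ΔV = 0.24 million m³ = 2.4 × 10^5 m³
Unconfined: Δh_u = ΔV/(Sy·A) = 2.4 × 10^5/(0.11 × 1.7 × 10^8) = 0.01283 m
Confined: Δh_c = ΔV/(S·A) = 2.4 × 10^5/(1.6 × 10^-5 × 1.7 × 10^8) = 88.24 m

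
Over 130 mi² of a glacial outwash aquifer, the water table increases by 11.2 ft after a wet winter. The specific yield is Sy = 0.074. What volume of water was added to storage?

ΔV ≈ 8.51 × 10^7 m³

A = 130 mi² = 3.367 × 10^8 m²
Δh = 11.2 ft = 3.414 m
ΔV = Sy × A × Δh = 0.074 × 3.367 × 10^8 m² × 3.414 m = 8.506 × 10^7 m³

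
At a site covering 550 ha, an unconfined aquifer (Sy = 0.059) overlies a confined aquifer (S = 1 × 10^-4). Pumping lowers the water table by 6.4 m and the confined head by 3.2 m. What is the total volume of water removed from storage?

A = 550 ha = 5.5 × 10^6 m²
Unconfined: ΔV_u = Sy × A × Δh_u = 0.059 × 5.5 × 10^6 × 6.4 = 2.077 × 10^6 m³
Confined: ΔV_c = S × A × Δh_c = 1 × 10^-4 × 5.5 × 10^6 × 3.2 = 1760 m³
Total ΔV = 2.077 × 10^6 + 1760 = 2.079 × 10^6 m³

ΔV ≈ 2.08 × 10^6 m³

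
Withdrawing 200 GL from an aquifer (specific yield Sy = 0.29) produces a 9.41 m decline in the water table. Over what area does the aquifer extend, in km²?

A ≈ 73.3 km²

ΔV = 200 GL = 2 × 10^8 m³
A = ΔV / (Sy × Δh) = 2 × 10^8 / (0.29 × 9.41) = 7.329 × 10^7 m²
A = 7.329 × 10^7 m² = 73.29 km²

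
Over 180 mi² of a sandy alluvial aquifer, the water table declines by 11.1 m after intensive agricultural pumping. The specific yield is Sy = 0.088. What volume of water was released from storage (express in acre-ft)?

A = 180 mi² = 4.662 × 10^8 m²
ΔV = Sy × A × Δh = 0.088 × 4.662 × 10^8 m² × 11.1 m = 4.554 × 10^8 m³
ΔV = 4.554 × 10^8 m³ = 3.692 × 10^5 acre-ft

ΔV ≈ 3.69 × 10^5 acre-ft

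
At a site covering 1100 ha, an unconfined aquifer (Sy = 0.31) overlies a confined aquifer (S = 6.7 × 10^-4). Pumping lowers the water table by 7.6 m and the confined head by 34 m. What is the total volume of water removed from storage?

A = 1100 ha = 1.1 × 10^7 m²
Unconfined: ΔV_u = Sy × A × Δh_u = 0.31 × 1.1 × 10^7 × 7.6 = 2.592 × 10^7 m³
Confined: ΔV_c = S × A × Δh_c = 6.7 × 10^-4 × 1.1 × 10^7 × 34 = 2.506 × 10^5 m³
Total ΔV = 2.592 × 10^7 + 2.506 × 10^5 = 2.617 × 10^7 m³

ΔV ≈ 2.62 × 10^7 m³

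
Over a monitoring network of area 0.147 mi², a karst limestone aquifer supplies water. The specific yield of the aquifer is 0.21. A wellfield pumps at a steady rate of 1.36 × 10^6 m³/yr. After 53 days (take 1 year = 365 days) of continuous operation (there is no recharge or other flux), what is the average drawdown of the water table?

Δh ≈ 2.47 m

A = 0.147 mi² = 3.807 × 10^5 m²
Q = 1.36 × 10^6 m³/yr = 3726 m³/d
ΔV = Q × t = 3726 m³/d × 53 d = 1.975 × 10^5 m³
Δh = ΔV / (Sy × A) = 1.975 × 10^5 / (0.21 × 3.807 × 10^5) = 2.47 m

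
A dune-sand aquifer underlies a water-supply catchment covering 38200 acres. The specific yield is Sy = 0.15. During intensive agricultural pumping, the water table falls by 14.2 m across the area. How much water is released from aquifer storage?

ΔV ≈ 3.29 × 10^8 m³

A = 38200 acres = 1.546 × 10^8 m²
ΔV = Sy × A × Δh = 0.15 × 1.546 × 10^8 m² × 14.2 m = 3.293 × 10^8 m³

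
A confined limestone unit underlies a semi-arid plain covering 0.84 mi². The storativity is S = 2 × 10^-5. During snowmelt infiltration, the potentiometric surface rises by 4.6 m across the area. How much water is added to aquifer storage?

ΔV ≈ 200 m³

A = 0.84 mi² = 2.176 × 10^6 m²
ΔV = S × A × Δh = 2 × 10^-5 × 2.176 × 10^6 m² × 4.6 m = 200.2 m³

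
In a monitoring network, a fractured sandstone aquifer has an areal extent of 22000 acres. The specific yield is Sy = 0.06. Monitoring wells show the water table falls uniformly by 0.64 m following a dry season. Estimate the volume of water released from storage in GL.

ΔV ≈ 3.42 GL

A = 22000 acres = 8.903 × 10^7 m²
ΔV = Sy × A × Δh = 0.06 × 8.903 × 10^7 m² × 0.64 m = 3.419 × 10^6 m³
ΔV = 3.419 × 10^6 m³ = 3.419 GL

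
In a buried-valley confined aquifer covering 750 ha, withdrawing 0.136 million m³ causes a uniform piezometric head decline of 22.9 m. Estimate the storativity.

S ≈ 7.9 × 10^-4

A = 750 ha = 7.5 × 10^6 m²
ΔV = 0.136 million m³ = 1.36 × 10^5 m³
S = ΔV / (A × Δh) = 1.36 × 10^5 m³ / (7.5 × 10^6 m² × 22.9 m) = 7.918 × 10^-4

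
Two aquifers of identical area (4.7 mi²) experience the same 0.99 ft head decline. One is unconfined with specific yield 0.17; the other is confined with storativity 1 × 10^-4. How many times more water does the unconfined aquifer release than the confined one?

ΔV_u / ΔV_c ≈ 1700

A = 4.7 mi² = 1.217 × 10^7 m²
Δh = 0.99 ft = 0.3018 m
Unconfined: ΔV_u = Sy × A × Δh = 0.17 × 1.217 × 10^7 × 0.3018 = 6.244 × 10^5 m³
Confined: ΔV_c = S × A × Δh = 1 × 10^-4 × 1.217 × 10^7 × 0.3018 = 367.3 m³
Ratio = ΔV_u / ΔV_c = Sy / S = 0.17 / 1 × 10^-4 = 1700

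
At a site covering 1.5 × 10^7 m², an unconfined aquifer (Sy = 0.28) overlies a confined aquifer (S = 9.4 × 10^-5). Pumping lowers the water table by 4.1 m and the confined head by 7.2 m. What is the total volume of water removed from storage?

ΔV ≈ 1.72 × 10^7 m³

Unconfined: ΔV_u = Sy × A × Δh_u = 0.28 × 1.5 × 10^7 × 4.1 = 1.722 × 10^7 m³
Confined: ΔV_c = S × A × Δh_c = 9.4 × 10^-5 × 1.5 × 10^7 × 7.2 = 10150 m³
Total ΔV = 1.722 × 10^7 + 10150 = 1.723 × 10^7 m³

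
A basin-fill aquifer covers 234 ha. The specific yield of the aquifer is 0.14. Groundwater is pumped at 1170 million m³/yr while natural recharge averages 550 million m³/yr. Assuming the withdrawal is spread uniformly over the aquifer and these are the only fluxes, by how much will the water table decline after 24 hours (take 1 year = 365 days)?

A = 234 ha = 2.34 × 10^6 m²
Net abstraction = 1170 − 550 = 620 million m³/yr
Q_net = 620 million m³/yr = 1.699 × 10^6 m³/d
t = 24 hours = 1 d
ΔV = Q × t = 1.699 × 10^6 m³/d × 1 d = 1.699 × 10^6 m³
Δh = ΔV / (Sy × A) = 1.699 × 10^6 / (0.14 × 2.34 × 10^6) = 5.185 m

Δh ≈ 5.19 m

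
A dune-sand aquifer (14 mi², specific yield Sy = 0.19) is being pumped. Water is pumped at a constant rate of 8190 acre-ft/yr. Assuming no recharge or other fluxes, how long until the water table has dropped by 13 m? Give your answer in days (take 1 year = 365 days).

A = 14 mi² = 3.626 × 10^7 m²
ΔV = Sy × A × Δh = 0.19 × 3.626 × 10^7 × 13 = 8.956 × 10^7 m³
Q = 8190 acre-ft/yr = 27680 m³/d
t = ΔV / Q = 8.956 × 10^7 m³ / 27680 m³/d = 3236 d

t ≈ 3240 days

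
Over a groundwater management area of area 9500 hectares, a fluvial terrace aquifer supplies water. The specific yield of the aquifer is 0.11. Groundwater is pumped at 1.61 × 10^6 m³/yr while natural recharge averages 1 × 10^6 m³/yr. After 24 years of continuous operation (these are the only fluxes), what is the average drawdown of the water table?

Δh ≈ 1.4 m

A = 9500 hectares = 9.5 × 10^7 m²
Net abstraction = 1.61 × 10^6 − 1 × 10^6 = 6.1 × 10^5 m³/yr
Q_net = 6.1 × 10^5 m³/yr = 1671 m³/d
t = 24 years = 8760 d
ΔV = Q × t = 1671 m³/d × 8760 d = 1.464 × 10^7 m³
Δh = ΔV / (Sy × A) = 1.464 × 10^7 / (0.11 × 9.5 × 10^7) = 1.401 m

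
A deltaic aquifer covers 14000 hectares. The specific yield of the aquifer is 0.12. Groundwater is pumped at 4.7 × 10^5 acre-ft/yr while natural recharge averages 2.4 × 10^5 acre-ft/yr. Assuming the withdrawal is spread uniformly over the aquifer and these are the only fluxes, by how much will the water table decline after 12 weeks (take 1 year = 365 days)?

Δh ≈ 3.89 m

A = 14000 hectares = 1.4 × 10^8 m²
Net abstraction = 4.7 × 10^5 − 2.4 × 10^5 = 2.3 × 10^5 acre-ft/yr
Q_net = 2.3 × 10^5 acre-ft/yr = 7.773 × 10^5 m³/d
t = 12 weeks = 84 d
ΔV = Q × t = 7.773 × 10^5 m³/d × 84 d = 6.529 × 10^7 m³
Δh = ΔV / (Sy × A) = 6.529 × 10^7 / (0.12 × 1.4 × 10^8) = 3.886 m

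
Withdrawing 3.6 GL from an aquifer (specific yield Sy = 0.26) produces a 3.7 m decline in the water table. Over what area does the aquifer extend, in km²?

A ≈ 3.74 km²

ΔV = 3.6 GL = 3.6 × 10^6 m³
A = ΔV / (Sy × Δh) = 3.6 × 10^6 / (0.26 × 3.7) = 3.742 × 10^6 m²
A = 3.742 × 10^6 m² = 3.742 km²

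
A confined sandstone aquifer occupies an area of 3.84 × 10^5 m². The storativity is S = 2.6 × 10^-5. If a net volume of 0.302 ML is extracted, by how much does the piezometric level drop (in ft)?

ΔV = 0.302 ML = 302 m³
Δh = ΔV / (S × A) = 302 m³ / (2.6 × 10^-5 × 3.84 × 10^5 m²) = 30.25 m
Δh = 30.25 m = 99.24 ft

Δh ≈ 99.2 ft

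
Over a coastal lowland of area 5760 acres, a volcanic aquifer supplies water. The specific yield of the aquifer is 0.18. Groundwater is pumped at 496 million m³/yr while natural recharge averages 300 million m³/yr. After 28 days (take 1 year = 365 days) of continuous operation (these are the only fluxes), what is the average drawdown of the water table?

Δh ≈ 3.58 m

A = 5760 acres = 2.331 × 10^7 m²
Net abstraction = 496 − 300 = 196 million m³/yr
Q_net = 196 million m³/yr = 5.37 × 10^5 m³/d
ΔV = Q × t = 5.37 × 10^5 m³/d × 28 d = 1.504 × 10^7 m³
Δh = ΔV / (Sy × A) = 1.504 × 10^7 / (0.18 × 2.331 × 10^7) = 3.584 m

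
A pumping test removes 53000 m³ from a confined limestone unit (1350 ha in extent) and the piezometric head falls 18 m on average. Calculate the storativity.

A = 1350 ha = 1.35 × 10^7 m²
S = ΔV / (A × Δh) = 53000 m³ / (1.35 × 10^7 m² × 18 m) = 2.181 × 10^-4

S ≈ 2.2 × 10^-4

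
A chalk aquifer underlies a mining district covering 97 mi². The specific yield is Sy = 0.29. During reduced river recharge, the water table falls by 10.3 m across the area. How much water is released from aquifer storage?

ΔV ≈ 7.5 × 10^8 m³

A = 97 mi² = 2.512 × 10^8 m²
ΔV = Sy × A × Δh = 0.29 × 2.512 × 10^8 m² × 10.3 m = 7.504 × 10^8 m³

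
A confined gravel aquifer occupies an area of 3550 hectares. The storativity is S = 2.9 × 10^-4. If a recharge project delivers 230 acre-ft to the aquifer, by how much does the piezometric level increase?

A = 3550 hectares = 3.55 × 10^7 m²
ΔV = 230 acre-ft = 2.837 × 10^5 m³
Δh = ΔV / (S × A) = 2.837 × 10^5 m³ / (2.9 × 10^-4 × 3.55 × 10^7 m²) = 27.56 m

Δh ≈ 27.6 m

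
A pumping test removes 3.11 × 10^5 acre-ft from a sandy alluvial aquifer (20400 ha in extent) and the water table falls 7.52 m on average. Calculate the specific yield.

A = 20400 ha = 2.04 × 10^8 m²
ΔV = 3.11 × 10^5 acre-ft = 3.836 × 10^8 m³
Sy = ΔV / (A × Δh) = 3.836 × 10^8 m³ / (2.04 × 10^8 m² × 7.52 m) = 0.2501

Sy ≈ 0.25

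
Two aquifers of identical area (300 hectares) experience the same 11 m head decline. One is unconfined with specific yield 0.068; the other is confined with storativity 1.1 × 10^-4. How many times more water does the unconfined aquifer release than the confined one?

ΔV_u / ΔV_c ≈ 618

A = 300 hectares = 3 × 10^6 m²
Unconfined: ΔV_u = Sy × A × Δh = 0.068 × 3 × 10^6 × 11 = 2.244 × 10^6 m³
Confined: ΔV_c = S × A × Δh = 1.1 × 10^-4 × 3 × 10^6 × 11 = 3630 m³
Ratio = ΔV_u / ΔV_c = Sy / S = 0.068 / 1.1 × 10^-4 = 618.2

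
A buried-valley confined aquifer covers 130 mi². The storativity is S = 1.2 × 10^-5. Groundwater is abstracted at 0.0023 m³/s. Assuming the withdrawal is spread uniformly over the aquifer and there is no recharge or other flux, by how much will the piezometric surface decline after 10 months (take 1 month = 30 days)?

A = 130 mi² = 3.367 × 10^8 m²
Q = 0.0023 m³/s = 198.7 m³/d
t = 10 months = 300 d
ΔV = Q × t = 198.7 m³/d × 300 d = 59620 m³
Δh = ΔV / (S × A) = 59620 / (1.2 × 10^-5 × 3.367 × 10^8) = 14.76 m

Δh ≈ 14.8 m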